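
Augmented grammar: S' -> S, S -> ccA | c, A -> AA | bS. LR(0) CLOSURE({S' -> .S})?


Start: S' -> .S
For each item with dot before a nonterminal B, add B -> .γ for every B-production
Closure: [S' -> .S, S -> .ccA, S -> .c]


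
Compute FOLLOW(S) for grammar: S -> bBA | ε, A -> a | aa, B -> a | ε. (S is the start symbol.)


$ ∈ FOLLOW(S). For each A -> αBβ: add FIRST(β)\{ε} to FOLLOW(B); if β nullable, add FOLLOW(A).
FOLLOW(S) = {$}


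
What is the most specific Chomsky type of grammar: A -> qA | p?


Right-linear: every RHS is a terminal or a terminal followed by one nonterminal
Classification: Type 3 (Regular)


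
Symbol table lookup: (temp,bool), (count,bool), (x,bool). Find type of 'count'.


Lookup 'count' → type bool


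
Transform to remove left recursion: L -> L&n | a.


Left-recursive alternatives: L&n; non-recursive: a
Introduce L': L -> aL', L' -> &nL' | ε


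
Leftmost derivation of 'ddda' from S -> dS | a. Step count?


Derivation: S => dS => ddS => dddS => ddda
Steps: 4


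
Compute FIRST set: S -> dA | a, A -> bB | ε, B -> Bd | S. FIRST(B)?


Per alternative of B: FIRST(Bd) = {a, d}; FIRST(S) = {a, d}
FIRST(B) = {a, d}


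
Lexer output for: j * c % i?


Scan left to right, longest-match per lexeme
Tokens: ID(j), OP(*), ID(c), OP(%), ID(i)


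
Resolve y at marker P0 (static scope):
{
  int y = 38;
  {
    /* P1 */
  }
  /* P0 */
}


y declared in the same block as P0
y = 38


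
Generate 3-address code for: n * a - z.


Break into single-operator statements:
t1 = n * a
t2 = t1 - z


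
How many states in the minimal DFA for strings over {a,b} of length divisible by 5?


Track length mod 5: states 0..4, accept at 0
Minimal DFA: 5 states


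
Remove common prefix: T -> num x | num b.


Common prefix: 'num'
Factored: T -> num T', T' -> x | b


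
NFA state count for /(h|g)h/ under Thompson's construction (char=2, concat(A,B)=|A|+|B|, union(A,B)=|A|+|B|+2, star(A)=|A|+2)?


Syntax tree has 3 char leaf(s), 1 union(s), 0 star(s)
chars contribute 3×2 = 6; each union adds +2; each star adds +2
Total: 6 + 2 + 0 = 8 states


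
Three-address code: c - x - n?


Break into single-operator statements:
t1 = c - x
t2 = t1 - n


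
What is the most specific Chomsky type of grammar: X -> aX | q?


Right-linear: every RHS is a terminal or a terminal followed by one nonterminal
Classification: Type 3 (Regular)


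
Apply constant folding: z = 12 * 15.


12 * 15 = 180 at compile time
Optimized: z = 180


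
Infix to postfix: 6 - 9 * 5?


* has higher precedence, evaluate 9*5 first
Postfix: 6 9 5 * -


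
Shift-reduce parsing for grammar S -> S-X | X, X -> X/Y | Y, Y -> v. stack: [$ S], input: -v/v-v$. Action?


shift '-' to continue S -> S-X
Action: shift


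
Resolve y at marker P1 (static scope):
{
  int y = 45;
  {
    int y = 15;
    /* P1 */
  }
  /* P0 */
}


y declared in the same block as P1
y = 15


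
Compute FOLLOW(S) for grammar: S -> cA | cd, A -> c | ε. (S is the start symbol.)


$ ∈ FOLLOW(S). For each A -> αBβ: add FIRST(β)\{ε} to FOLLOW(B); if β nullable, add FOLLOW(A).
FOLLOW(S) = {$}


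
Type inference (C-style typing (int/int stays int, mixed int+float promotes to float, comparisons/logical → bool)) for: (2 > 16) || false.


Operand types: bool || bool
Rule: logical operators take bool operands and yield bool
Result type: bool


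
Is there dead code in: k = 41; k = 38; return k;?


first assignment to k is overwritten before any read
Dead: 'k = 41'


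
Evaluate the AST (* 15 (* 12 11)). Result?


Evaluate inner: (* 12 11) = 132
Evaluate root: (* 15 132) = 1980
Result: 1980


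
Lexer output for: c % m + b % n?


Scan left to right, longest-match per lexeme
Tokens: ID(c), OP(%), ID(m), OP(+), ID(b), OP(%), ID(n)


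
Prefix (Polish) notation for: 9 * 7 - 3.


left-to-right (same/higher precedence on left): tree is (- (* 9 7) 3)
Prefix: - * 9 7 3


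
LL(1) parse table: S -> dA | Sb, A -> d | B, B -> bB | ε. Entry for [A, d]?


For [A, d]: 'd' ∈ FIRST(d)
Entry: A -> d


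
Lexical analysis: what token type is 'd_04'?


Pattern: letter/underscore followed by alphanumerics, not a keyword
Type: IDENTIFIER


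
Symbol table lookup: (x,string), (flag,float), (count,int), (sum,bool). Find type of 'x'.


Lookup 'x' → type string


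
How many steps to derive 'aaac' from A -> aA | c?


Derivation: A => aA => aaA => aaaA => aaac
Steps: 4


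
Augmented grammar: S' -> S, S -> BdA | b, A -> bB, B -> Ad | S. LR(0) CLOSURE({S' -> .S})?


Start: S' -> .S
For each item with dot before a nonterminal B, add B -> .γ for every B-production
Closure: [S' -> .S, S -> .BdA, S -> .b, B -> .Ad, B -> .S, A -> .bB]


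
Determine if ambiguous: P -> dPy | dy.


balanced d^n…y^n: each string has a unique parse
Unambiguous


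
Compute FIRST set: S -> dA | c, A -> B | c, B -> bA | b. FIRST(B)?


Per alternative of B: FIRST(bA) = {b}; FIRST(b) = {b}
FIRST(B) = {b}


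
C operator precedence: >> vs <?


'>>' is shift (level 8); '<' is relational (level 7)
Higher level binds tighter
'>>' has higher precedence than '<'


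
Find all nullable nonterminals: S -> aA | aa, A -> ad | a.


A nonterminal is nullable iff some alternative derives ε (directly, or every symbol in it is nullable)
Nullable: {}


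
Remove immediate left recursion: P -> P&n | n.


Left-recursive alternatives: P&n; non-recursive: n
Introduce P': P -> nP', P' -> &nP' | ε


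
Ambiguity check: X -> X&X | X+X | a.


'a&a+a' has two parse trees (no precedence encoded between & and +)
Ambiguous


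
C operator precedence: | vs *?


'*' is multiplicative (level 10); '|' is bitwise OR (level 3)
Higher level binds tighter
'*' has higher precedence than '|'


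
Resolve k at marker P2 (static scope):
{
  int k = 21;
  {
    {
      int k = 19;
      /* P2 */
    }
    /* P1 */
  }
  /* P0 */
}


k declared in the same block as P2
k = 19


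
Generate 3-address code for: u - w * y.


Break into single-operator statements:
t1 = w * y
t2 = u - t1


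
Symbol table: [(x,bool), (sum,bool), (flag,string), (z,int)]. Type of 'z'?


Lookup 'z' → type int


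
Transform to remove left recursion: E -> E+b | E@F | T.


Left-recursive alternatives: E+b, E@F; non-recursive: T
Introduce E': E -> TE', E' -> +bE' | @FE' | ε


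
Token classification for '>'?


Pattern: operator symbol
Type: OPERATOR


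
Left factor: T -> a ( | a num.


Common prefix: 'a'
Factored: T -> a T', T' -> ( | num


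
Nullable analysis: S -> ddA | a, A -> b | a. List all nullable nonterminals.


A nonterminal is nullable iff some alternative derives ε (directly, or every symbol in it is nullable)
Nullable: {}


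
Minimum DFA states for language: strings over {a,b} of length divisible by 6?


Track length mod 6: states 0..5, accept at 0
Minimal DFA: 6 states


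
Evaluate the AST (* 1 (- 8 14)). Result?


Evaluate inner: (- 8 14) = -6
Evaluate root: (* 1 -6) = -6
Result: -6


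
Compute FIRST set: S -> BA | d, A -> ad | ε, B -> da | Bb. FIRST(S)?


Per alternative of S: FIRST(BA) = {d}; FIRST(d) = {d}
FIRST(S) = {d}


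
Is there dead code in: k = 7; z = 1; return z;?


k is assigned but never read
Dead: 'k = 7'


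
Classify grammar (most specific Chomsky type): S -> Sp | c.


Left-linear: every RHS is a terminal or one nonterminal followed by a terminal
Classification: Type 3 (Regular)


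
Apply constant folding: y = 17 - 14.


17 - 14 = 3 at compile time
Optimized: y = 3


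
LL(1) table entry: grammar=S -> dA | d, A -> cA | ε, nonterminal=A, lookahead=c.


For [A, c]: 'c' ∈ FIRST(cA)
Entry: A -> cA


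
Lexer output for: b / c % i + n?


Scan left to right, longest-match per lexeme
Tokens: ID(b), OP(/), ID(c), OP(%), ID(i), OP(+), ID(n)


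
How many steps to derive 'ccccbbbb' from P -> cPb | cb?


Derivation: P => cPb => ccPbb => cccPbbb => ccccbbbb
Steps: 4


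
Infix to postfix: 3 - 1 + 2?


Left to right (same or higher precedence on left)
Postfix: 3 1 - 2 +


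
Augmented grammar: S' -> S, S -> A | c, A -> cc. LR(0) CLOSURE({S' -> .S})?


Start: S' -> .S
For each item with dot before a nonterminal B, add B -> .γ for every B-production
Closure: [S' -> .S, S -> .A, S -> .c, A -> .cc]


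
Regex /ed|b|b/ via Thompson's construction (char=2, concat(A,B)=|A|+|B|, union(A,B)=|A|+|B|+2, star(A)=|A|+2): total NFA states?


Syntax tree has 4 char leaf(s), 2 union(s), 0 star(s)
chars contribute 4×2 = 8; each union adds +2; each star adds +2
Total: 8 + 4 + 0 = 12 states


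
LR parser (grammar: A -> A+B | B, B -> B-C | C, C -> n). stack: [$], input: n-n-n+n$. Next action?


no handle on stack; shift 'n'
Action: shift


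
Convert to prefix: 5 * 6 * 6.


left-to-right (same/higher precedence on left): tree is (* (* 5 6) 6)
Prefix: * * 5 6 6


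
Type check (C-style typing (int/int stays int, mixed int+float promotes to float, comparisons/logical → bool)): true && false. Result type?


Operand types: bool && bool
Rule: logical operators take bool operands and yield bool
Result type: bool


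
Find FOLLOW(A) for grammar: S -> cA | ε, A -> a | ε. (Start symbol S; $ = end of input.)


$ ∈ FOLLOW(S). For each A -> αBβ: add FIRST(β)\{ε} to FOLLOW(B); if β nullable, add FOLLOW(A).
FOLLOW(A) = {$}


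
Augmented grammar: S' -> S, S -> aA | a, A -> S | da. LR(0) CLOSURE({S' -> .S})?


Start: S' -> .S
For each item with dot before a nonterminal B, add B -> .γ for every B-production
Closure: [S' -> .S, S -> .aA, S -> .a]


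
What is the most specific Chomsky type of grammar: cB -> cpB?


LHS has context (more than one symbol) and |LHS| ≤ |RHS|
Classification: Type 1 (Context-Sensitive)


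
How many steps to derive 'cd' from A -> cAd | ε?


Derivation: A => cAd => cd
Steps: 2


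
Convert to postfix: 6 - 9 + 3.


Left to right (same or higher precedence on left)
Postfix: 6 9 - 3 +


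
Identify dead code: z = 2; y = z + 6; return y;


z is read by y's definition; y is returned
No dead code


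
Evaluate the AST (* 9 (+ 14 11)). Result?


Evaluate inner: (+ 14 11) = 25
Evaluate root: (* 9 25) = 225
Result: 225


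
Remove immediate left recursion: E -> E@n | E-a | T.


Left-recursive alternatives: E@n, E-a; non-recursive: T
Introduce E': E -> TE', E' -> @nE' | -aE' | ε


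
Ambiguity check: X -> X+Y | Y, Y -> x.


precedence layered via separate nonterminal Y: deterministic
Unambiguous


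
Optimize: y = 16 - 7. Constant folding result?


16 - 7 = 9 at compile time
Optimized: y = 9


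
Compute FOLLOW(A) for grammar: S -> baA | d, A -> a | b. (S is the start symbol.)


$ ∈ FOLLOW(S). For each A -> αBβ: add FIRST(β)\{ε} to FOLLOW(B); if β nullable, add FOLLOW(A).
FOLLOW(A) = {$}


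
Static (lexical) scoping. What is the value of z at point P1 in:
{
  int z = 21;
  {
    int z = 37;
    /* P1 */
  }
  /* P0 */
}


z declared in the same block as P1
z = 37


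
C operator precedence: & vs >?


'>' is relational (level 7); '&' is bitwise AND (level 5)
Higher level binds tighter
'>' has higher precedence than '&'


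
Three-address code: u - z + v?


Break into single-operator statements:
t1 = u - z
t2 = t1 + v


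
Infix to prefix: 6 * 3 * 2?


left-to-right (same/higher precedence on left): tree is (* (* 6 3) 2)
Prefix: * * 6 3 2


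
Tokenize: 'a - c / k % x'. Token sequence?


Scan left to right, longest-match per lexeme
Tokens: ID(a), OP(-), ID(c), OP(/), ID(k), OP(%), ID(x)


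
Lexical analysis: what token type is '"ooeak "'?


Pattern: double-quoted sequence
Type: STRING_LITERAL


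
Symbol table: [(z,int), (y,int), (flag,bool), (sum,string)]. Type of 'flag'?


Lookup 'flag' → type bool


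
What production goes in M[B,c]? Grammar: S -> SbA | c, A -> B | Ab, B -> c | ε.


For [B, c]: 'c' ∈ FIRST(c)
Entry: B -> c


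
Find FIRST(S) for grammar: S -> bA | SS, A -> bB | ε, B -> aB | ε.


Per alternative of S: FIRST(bA) = {b}; FIRST(SS) = {b}
FIRST(S) = {b}


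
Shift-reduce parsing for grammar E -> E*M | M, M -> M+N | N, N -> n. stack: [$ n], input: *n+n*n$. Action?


'n' on top is the handle for N -> n
Action: reduce (N -> n)


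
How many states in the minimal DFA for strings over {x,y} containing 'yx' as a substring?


KMP-style automaton: 2 progress states + 1 absorbing accept = 3
Minimal DFA: 3 states


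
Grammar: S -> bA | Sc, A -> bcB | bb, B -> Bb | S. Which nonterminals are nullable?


A nonterminal is nullable iff some alternative derives ε (directly, or every symbol in it is nullable)
Nullable: {}


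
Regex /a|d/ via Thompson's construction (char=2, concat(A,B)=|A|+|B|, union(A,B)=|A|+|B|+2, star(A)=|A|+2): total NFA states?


Syntax tree has 2 char leaf(s), 1 union(s), 0 star(s)
chars contribute 2×2 = 4; each union adds +2; each star adds +2
Total: 4 + 2 + 0 = 6 states


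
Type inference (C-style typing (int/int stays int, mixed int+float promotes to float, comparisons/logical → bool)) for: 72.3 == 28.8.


Operand types: float == float
Rule: comparison yields bool
Result type: bool


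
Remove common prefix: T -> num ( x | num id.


Common prefix: 'num'
Factored: T -> num T', T' -> ( x | id


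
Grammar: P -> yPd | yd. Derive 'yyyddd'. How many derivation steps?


Derivation: P => yPd => yyPdd => yyyddd
Steps: 3


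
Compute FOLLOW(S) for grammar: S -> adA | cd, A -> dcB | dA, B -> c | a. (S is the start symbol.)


$ ∈ FOLLOW(S). For each A -> αBβ: add FIRST(β)\{ε} to FOLLOW(B); if β nullable, add FOLLOW(A).
FOLLOW(S) = {$}


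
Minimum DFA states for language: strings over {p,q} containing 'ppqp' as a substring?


KMP-style automaton: 4 progress states + 1 absorbing accept = 5
Minimal DFA: 5 states


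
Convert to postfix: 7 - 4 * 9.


* has higher precedence, evaluate 4*9 first
Postfix: 7 4 9 * -


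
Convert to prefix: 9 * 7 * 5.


left-to-right (same/higher precedence on left): tree is (* (* 9 7) 5)
Prefix: * * 9 7 5


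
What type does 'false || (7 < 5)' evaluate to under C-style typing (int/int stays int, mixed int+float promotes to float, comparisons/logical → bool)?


Operand types: bool || bool
Rule: logical operators take bool operands and yield bool
Result type: bool


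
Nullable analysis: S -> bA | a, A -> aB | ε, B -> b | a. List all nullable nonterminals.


A nonterminal is nullable iff some alternative derives ε (directly, or every symbol in it is nullable)
Nullable: {A}


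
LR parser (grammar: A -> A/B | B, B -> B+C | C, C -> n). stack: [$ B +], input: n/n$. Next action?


no handle; shift 'n'
Action: shift


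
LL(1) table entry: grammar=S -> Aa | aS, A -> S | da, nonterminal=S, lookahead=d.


For [S, d]: 'd' ∈ FIRST(Aa)
Entry: S -> Aa


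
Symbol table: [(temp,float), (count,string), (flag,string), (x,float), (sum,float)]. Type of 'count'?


Lookup 'count' → type string


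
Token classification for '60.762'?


Pattern: digits with a decimal point
Type: FLOAT_LITERAL


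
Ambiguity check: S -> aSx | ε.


balanced a^n…x^n: each string has a unique parse
Unambiguous


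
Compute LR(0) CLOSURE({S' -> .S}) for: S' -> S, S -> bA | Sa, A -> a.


Start: S' -> .S
For each item with dot before a nonterminal B, add B -> .γ for every B-production
Closure: [S' -> .S, S -> .bA, S -> .Sa]


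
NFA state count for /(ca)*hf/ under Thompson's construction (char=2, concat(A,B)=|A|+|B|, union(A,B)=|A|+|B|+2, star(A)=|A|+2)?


Syntax tree has 4 char leaf(s), 0 union(s), 1 star(s)
chars contribute 4×2 = 8; each union adds +2; each star adds +2
Total: 8 + 0 + 2 = 10 states


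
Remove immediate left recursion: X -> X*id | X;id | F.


Left-recursive alternatives: X*id, X;id; non-recursive: F
Introduce X': X -> FX', X' -> *idX' | ;idX' | ε


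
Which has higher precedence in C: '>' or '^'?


'>' is relational (level 7); '^' is bitwise XOR (level 4)
Higher level binds tighter
'>' has higher precedence than '^'


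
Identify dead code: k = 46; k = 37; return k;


first assignment to k is overwritten before any read
Dead: 'k = 46'


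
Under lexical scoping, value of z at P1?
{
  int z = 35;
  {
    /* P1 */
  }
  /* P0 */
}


P1's block does not declare z; resolves to the enclosing declaration at depth 0
z = 35


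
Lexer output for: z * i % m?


Scan left to right, longest-match per lexeme
Tokens: ID(z), OP(*), ID(i), OP(%), ID(m)


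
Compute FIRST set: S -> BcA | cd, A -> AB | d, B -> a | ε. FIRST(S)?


Per alternative of S: FIRST(BcA) = {a, c}; FIRST(cd) = {c}
FIRST(S) = {a, c}


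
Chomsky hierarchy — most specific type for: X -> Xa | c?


Left-linear: every RHS is a terminal or one nonterminal followed by a terminal
Classification: Type 3 (Regular)


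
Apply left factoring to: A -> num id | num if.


Common prefix: 'num'
Factored: A -> num A', A' -> id | if


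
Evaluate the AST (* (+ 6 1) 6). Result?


Evaluate inner: (+ 6 1) = 7
Evaluate root: (* 7 6) = 42
Result: 42


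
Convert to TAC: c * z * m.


Break into single-operator statements:
t1 = c * z
t2 = t1 * m


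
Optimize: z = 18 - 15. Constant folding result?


18 - 15 = 3 at compile time
Optimized: z = 3


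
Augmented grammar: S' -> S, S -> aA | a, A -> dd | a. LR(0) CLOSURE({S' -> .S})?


Start: S' -> .S
For each item with dot before a nonterminal B, add B -> .γ for every B-production
Closure: [S' -> .S, S -> .aA, S -> .a]


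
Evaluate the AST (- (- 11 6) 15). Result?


Evaluate inner: (- 11 6) = 5
Evaluate root: (- 5 15) = -10
Result: -10


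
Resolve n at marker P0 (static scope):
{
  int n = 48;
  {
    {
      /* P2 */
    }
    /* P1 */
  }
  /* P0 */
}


n declared in the same block as P0
n = 48


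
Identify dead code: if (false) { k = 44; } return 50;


condition is constant false, so the whole block is unreachable
Dead: 'if (false) { k = 44; }'


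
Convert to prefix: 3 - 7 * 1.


'*' binds tighter: tree is (- 3 (* 7 1))
Prefix: - 3 * 7 1


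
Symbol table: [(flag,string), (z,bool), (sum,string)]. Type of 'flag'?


Lookup 'flag' → type string


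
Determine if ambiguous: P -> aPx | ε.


balanced a^n…x^n: each string has a unique parse
Unambiguous


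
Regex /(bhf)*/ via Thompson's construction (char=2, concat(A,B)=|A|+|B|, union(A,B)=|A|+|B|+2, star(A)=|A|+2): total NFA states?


Syntax tree has 3 char leaf(s), 0 union(s), 1 star(s)
chars contribute 3×2 = 6; each union adds +2; each star adds +2
Total: 6 + 0 + 2 = 8 states


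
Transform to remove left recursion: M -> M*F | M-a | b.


Left-recursive alternatives: M*F, M-a; non-recursive: b
Introduce M': M -> bM', M' -> *FM' | -aM' | ε


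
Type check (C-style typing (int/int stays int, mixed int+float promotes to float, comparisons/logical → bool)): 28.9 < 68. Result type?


Operand types: float < int
Rule: comparison yields bool
Result type: bool


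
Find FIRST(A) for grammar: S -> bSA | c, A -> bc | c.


Per alternative of A: FIRST(bc) = {b}; FIRST(c) = {c}
FIRST(A) = {b, c}


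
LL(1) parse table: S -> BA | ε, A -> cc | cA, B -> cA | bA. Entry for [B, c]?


For [B, c]: 'c' ∈ FIRST(cA)
Entry: B -> cA


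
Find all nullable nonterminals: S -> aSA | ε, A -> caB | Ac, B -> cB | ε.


A nonterminal is nullable iff some alternative derives ε (directly, or every symbol in it is nullable)
Nullable: {B, S}


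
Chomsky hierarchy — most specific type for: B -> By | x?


Left-linear: every RHS is a terminal or one nonterminal followed by a terminal
Classification: Type 3 (Regular)


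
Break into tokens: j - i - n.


Scan left to right, longest-match per lexeme
Tokens: ID(j), OP(-), ID(i), OP(-), ID(n)


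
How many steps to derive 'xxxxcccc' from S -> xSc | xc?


Derivation: S => xSc => xxScc => xxxSccc => xxxxcccc
Steps: 4


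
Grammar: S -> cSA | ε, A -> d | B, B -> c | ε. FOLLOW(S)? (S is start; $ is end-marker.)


$ ∈ FOLLOW(S). For each A -> αBβ: add FIRST(β)\{ε} to FOLLOW(B); if β nullable, add FOLLOW(A).
FOLLOW(S) = {$, c, d}


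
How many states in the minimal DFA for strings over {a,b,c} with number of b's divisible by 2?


Track (count of b) mod 2: states 0..1, accept at 0
Minimal DFA: 2 states


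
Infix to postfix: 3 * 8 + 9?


Left to right (same or higher precedence on left)
Postfix: 3 8 * 9 +


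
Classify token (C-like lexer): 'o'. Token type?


Pattern: letter/underscore followed by alphanumerics, not a keyword
Type: IDENTIFIER


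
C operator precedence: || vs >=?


'>=' is relational (level 7); '||' is logical OR (level 1)
Higher level binds tighter
'>=' has higher precedence than '||'


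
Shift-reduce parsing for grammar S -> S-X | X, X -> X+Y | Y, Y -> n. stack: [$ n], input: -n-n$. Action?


'n' on top is the handle for Y -> n
Action: reduce (Y -> n)


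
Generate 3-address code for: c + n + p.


Break into single-operator statements:
t1 = c + n
t2 = t1 + p


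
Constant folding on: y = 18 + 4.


18 + 4 = 22 at compile time
Optimized: y = 22


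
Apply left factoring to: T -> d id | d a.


Common prefix: 'd'
Factored: T -> d T', T' -> id | a


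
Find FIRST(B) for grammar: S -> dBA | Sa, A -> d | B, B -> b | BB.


Per alternative of B: FIRST(b) = {b}; FIRST(BB) = {b}
FIRST(B) = {b}


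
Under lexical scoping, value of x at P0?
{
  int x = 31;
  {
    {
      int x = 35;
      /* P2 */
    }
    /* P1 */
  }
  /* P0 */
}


x declared in the same block as P0
x = 31


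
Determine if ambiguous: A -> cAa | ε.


balanced c^n…a^n: each string has a unique parse
Unambiguous


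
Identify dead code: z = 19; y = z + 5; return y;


z is read by y's definition; y is returned
No dead code


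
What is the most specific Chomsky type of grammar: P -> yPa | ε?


Single nonterminal LHS, but y^n a^n is not regular
Classification: Type 2 (Context-Free)


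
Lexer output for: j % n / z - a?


Scan left to right, longest-match per lexeme
Tokens: ID(j), OP(%), ID(n), OP(/), ID(z), OP(-), ID(a)


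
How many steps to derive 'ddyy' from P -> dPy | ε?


Derivation: P => dPy => ddPyy => ddyy
Steps: 3


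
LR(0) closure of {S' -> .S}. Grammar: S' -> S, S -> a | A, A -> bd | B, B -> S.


Start: S' -> .S
For each item with dot before a nonterminal B, add B -> .γ for every B-production
Closure: [S' -> .S, S -> .a, S -> .A, A -> .bd, A -> .B, B -> .S]


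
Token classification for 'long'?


Pattern: reserved word
Type: KEYWORD


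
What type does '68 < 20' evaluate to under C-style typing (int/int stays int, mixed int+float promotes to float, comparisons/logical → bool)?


Operand types: int < int
Rule: comparison yields bool
Result type: bool


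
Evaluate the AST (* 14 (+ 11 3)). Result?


Evaluate inner: (+ 11 3) = 14
Evaluate root: (* 14 14) = 196
Result: 196


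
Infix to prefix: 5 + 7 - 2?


left-to-right (same/higher precedence on left): tree is (- (+ 5 7) 2)
Prefix: - + 5 7 2


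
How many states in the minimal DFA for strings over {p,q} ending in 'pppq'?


Track the longest suffix of input matching a prefix of 'pppq': 5 classes (prefixes of length 0..4)
Minimal DFA: 5 states


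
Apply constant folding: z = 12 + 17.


12 + 17 = 29 at compile time
Optimized: z = 29


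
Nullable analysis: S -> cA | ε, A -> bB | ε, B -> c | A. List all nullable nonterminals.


A nonterminal is nullable iff some alternative derives ε (directly, or every symbol in it is nullable)
Nullable: {A, B, S}


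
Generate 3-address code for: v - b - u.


Break into single-operator statements:
t1 = v - b
t2 = t1 - u


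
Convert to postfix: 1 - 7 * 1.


* has higher precedence, evaluate 7*1 first
Postfix: 1 7 1 * -


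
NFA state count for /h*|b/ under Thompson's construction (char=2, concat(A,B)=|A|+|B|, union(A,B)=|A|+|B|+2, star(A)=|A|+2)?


Syntax tree has 2 char leaf(s), 1 union(s), 1 star(s)
chars contribute 2×2 = 4; each union adds +2; each star adds +2
Total: 4 + 2 + 2 = 8 states


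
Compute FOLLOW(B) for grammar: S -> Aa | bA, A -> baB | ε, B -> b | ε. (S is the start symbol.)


$ ∈ FOLLOW(S). For each A -> αBβ: add FIRST(β)\{ε} to FOLLOW(B); if β nullable, add FOLLOW(A).
FOLLOW(B) = {$, a}


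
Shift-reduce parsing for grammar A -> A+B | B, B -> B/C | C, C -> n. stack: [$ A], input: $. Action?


start symbol A on stack, input exhausted
Action: accept


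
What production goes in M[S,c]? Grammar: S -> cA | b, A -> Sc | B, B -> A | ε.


For [S, c]: 'c' ∈ FIRST(cA)
Entry: S -> cA


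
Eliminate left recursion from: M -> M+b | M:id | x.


Left-recursive alternatives: M+b, M:id; non-recursive: x
Introduce M': M -> xM', M' -> +bM' | :idM' | ε


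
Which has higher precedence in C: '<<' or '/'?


'/' is multiplicative (level 10); '<<' is shift (level 8)
Higher level binds tighter
'/' has higher precedence than '<<'


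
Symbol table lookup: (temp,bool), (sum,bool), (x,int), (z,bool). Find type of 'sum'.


Lookup 'sum' → type bool


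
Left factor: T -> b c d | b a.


Common prefix: 'b'
Factored: T -> b T', T' -> c d | a


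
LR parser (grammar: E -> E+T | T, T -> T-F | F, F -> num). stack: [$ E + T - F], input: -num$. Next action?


handle 'T-F' on top
Action: reduce (T -> T-F)


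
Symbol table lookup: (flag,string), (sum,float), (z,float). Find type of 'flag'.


Lookup 'flag' → type string


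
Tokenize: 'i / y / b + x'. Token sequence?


Scan left to right, longest-match per lexeme
Tokens: ID(i), OP(/), ID(y), OP(/), ID(b), OP(+), ID(x)


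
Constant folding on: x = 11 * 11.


11 * 11 = 121 at compile time
Optimized: x = 121


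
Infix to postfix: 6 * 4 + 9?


Left to right (same or higher precedence on left)
Postfix: 6 4 * 9 +


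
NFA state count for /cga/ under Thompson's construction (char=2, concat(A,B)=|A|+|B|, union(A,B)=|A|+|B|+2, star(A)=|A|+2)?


Syntax tree has 3 char leaf(s), 0 union(s), 0 star(s)
chars contribute 3×2 = 6; each union adds +2; each star adds +2
Total: 6 + 0 + 0 = 6 states


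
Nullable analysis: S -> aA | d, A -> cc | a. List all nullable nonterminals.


A nonterminal is nullable iff some alternative derives ε (directly, or every symbol in it is nullable)
Nullable: {}


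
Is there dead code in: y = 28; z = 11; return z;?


y is assigned but never read
Dead: 'y = 28'


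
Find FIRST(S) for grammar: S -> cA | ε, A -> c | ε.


Per alternative of S: FIRST(cA) = {c}; FIRST(ε) = {ε}
FIRST(S) = {c, ε}


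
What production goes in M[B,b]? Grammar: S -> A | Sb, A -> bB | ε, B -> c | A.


For [B, b]: 'b' ∈ FIRST(A)
Entry: B -> A


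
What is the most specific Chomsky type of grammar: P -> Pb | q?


Left-linear: every RHS is a terminal or one nonterminal followed by a terminal
Classification: Type 3 (Regular)


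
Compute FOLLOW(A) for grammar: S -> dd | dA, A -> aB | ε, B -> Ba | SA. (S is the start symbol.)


$ ∈ FOLLOW(S). For each A -> αBβ: add FIRST(β)\{ε} to FOLLOW(B); if β nullable, add FOLLOW(A).
FOLLOW(A) = {$, a}


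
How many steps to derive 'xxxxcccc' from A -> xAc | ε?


Derivation: A => xAc => xxAcc => xxxAccc => xxxxAcccc => xxxxcccc
Steps: 5


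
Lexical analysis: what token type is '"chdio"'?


Pattern: double-quoted sequence
Type: STRING_LITERAL


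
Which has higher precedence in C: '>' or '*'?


'*' is multiplicative (level 10); '>' is relational (level 7)
Higher level binds tighter
'*' has higher precedence than '>'


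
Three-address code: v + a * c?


Break into single-operator statements:
t1 = a * c
t2 = v + t1


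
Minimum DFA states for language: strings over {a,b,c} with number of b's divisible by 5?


Track (count of b) mod 5: states 0..4, accept at 0
Minimal DFA: 5 states


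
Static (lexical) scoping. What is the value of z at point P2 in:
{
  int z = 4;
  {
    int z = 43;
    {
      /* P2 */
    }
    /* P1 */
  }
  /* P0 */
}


P2's block does not declare z; resolves to the enclosing declaration at depth 1
z = 43


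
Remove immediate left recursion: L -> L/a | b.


Left-recursive alternatives: L/a; non-recursive: b
Introduce L': L -> bL', L' -> /aL' | ε


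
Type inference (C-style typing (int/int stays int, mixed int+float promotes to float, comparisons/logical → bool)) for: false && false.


Operand types: bool && bool
Rule: logical operators take bool operands and yield bool
Result type: bool


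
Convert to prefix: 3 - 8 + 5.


left-to-right (same/higher precedence on left): tree is (+ (- 3 8) 5)
Prefix: + - 3 8 5


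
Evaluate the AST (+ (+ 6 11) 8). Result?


Evaluate inner: (+ 6 11) = 17
Evaluate root: (+ 17 8) = 25
Result: 25


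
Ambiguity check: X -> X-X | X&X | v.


'v-v&v' has two parse trees (no precedence encoded between - and &)
Ambiguous


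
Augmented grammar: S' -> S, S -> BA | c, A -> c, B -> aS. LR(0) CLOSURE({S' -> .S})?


Start: S' -> .S
For each item with dot before a nonterminal B, add B -> .γ for every B-production
Closure: [S' -> .S, S -> .BA, S -> .c, B -> .aS]


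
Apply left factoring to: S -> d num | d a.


Common prefix: 'd'
Factored: S -> d S', S' -> num | a


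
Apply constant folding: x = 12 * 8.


12 * 8 = 96 at compile time
Optimized: x = 96


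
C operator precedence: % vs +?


'%' is multiplicative (level 10); '+' is additive (level 9)
Higher level binds tighter
'%' has higher precedence than '+'


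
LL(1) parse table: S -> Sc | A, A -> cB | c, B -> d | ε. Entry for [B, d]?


For [B, d]: 'd' ∈ FIRST(d)
Entry: B -> d


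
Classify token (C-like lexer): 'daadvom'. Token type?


Pattern: letter/underscore followed by alphanumerics, not a keyword
Type: IDENTIFIER


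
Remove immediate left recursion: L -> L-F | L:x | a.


Left-recursive alternatives: L-F, L:x; non-recursive: a
Introduce L': L -> aL', L' -> -FL' | :xL' | ε


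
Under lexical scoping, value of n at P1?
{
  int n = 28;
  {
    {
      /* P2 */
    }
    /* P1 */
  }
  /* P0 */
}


P1's block does not declare n; resolves to the enclosing declaration at depth 0
n = 28


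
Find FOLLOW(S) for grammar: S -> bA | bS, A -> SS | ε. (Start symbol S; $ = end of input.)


$ ∈ FOLLOW(S). For each A -> αBβ: add FIRST(β)\{ε} to FOLLOW(B); if β nullable, add FOLLOW(A).
FOLLOW(S) = {$, b}


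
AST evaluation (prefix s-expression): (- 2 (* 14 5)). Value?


Evaluate inner: (* 14 5) = 70
Evaluate root: (- 2 70) = -68
Result: -68


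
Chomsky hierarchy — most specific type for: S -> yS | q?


Right-linear: every RHS is a terminal or a terminal followed by one nonterminal
Classification: Type 3 (Regular)


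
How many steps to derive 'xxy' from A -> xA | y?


Derivation: A => xA => xxA => xxy
Steps: 3


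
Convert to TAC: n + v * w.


Break into single-operator statements:
t1 = v * w
t2 = n + t1


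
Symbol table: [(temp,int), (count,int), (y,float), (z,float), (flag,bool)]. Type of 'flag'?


Lookup 'flag' → type bool


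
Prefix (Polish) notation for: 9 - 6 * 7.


'*' binds tighter: tree is (- 9 (* 6 7))
Prefix: - 9 * 6 7


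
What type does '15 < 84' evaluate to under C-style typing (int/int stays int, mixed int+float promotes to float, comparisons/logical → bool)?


Operand types: int < int
Rule: comparison yields bool
Result type: bool


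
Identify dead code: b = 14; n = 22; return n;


b is assigned but never read
Dead: 'b = 14'


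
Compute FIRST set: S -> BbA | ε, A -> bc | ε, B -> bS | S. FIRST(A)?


Per alternative of A: FIRST(bc) = {b}; FIRST(ε) = {ε}
FIRST(A) = {b, ε}


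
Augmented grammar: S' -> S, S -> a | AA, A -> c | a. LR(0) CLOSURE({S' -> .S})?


Start: S' -> .S
For each item with dot before a nonterminal B, add B -> .γ for every B-production
Closure: [S' -> .S, S -> .a, S -> .AA, A -> .c, A -> .a]


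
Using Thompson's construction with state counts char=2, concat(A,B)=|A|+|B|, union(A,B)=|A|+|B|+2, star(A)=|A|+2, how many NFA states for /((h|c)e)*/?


Syntax tree has 3 char leaf(s), 1 union(s), 1 star(s)
chars contribute 3×2 = 6; each union adds +2; each star adds +2
Total: 6 + 2 + 2 = 10 states


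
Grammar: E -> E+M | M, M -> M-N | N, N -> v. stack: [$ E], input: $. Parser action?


start symbol E on stack, input exhausted
Action: accept


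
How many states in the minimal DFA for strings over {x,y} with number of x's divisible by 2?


Track (count of x) mod 2: states 0..1, accept at 0
Minimal DFA: 2 states


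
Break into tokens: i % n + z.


Scan left to right, longest-match per lexeme
Tokens: ID(i), OP(%), ID(n), OP(+), ID(z)


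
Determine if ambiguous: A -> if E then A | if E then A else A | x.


dangling else: 'if E then if E then x else x' parses two ways
Ambiguous


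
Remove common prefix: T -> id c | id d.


Common prefix: 'id'
Factored: T -> id T', T' -> c | d


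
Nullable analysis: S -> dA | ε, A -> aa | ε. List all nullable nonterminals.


A nonterminal is nullable iff some alternative derives ε (directly, or every symbol in it is nullable)
Nullable: {A, S}


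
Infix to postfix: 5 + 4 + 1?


Left to right (same or higher precedence on left)
Postfix: 5 4 + 1 +


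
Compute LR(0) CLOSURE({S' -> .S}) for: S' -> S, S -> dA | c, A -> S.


Start: S' -> .S
For each item with dot before a nonterminal B, add B -> .γ for every B-production
Closure: [S' -> .S, S -> .dA, S -> .c]


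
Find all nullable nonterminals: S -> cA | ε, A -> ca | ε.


A nonterminal is nullable iff some alternative derives ε (directly, or every symbol in it is nullable)
Nullable: {A, S}


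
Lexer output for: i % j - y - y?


Scan left to right, longest-match per lexeme
Tokens: ID(i), OP(%), ID(j), OP(-), ID(y), OP(-), ID(y)


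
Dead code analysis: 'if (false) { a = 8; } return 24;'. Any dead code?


condition is constant false, so the whole block is unreachable
Dead: 'if (false) { a = 8; }'


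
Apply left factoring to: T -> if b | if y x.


Common prefix: 'if'
Factored: T -> if T', T' -> b | y x


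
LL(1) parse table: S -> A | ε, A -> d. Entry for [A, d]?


For [A, d]: 'd' ∈ FIRST(d)
Entry: A -> d


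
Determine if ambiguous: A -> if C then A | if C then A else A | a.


dangling else: 'if C then if C then a else a' parses two ways
Ambiguous


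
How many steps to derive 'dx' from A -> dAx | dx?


Derivation: A => dx
Steps: 1


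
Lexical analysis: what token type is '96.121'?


Pattern: digits with a decimal point
Type: FLOAT_LITERAL


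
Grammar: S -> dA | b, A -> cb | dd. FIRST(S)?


Per alternative of S: FIRST(dA) = {d}; FIRST(b) = {b}
FIRST(S) = {b, d}


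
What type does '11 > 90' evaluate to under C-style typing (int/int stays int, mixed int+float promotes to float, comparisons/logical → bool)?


Operand types: int > int
Rule: comparison yields bool
Result type: bool


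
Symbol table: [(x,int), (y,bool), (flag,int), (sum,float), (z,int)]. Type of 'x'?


Lookup 'x' → type int


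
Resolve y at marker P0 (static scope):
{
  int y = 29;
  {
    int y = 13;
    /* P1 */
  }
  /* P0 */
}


y declared in the same block as P0
y = 29


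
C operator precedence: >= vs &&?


'>=' is relational (level 7); '&&' is logical AND (level 2)
Higher level binds tighter
'>=' has higher precedence than '&&'


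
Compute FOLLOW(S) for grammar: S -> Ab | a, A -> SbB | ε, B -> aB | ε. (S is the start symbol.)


$ ∈ FOLLOW(S). For each A -> αBβ: add FIRST(β)\{ε} to FOLLOW(B); if β nullable, add FOLLOW(A).
FOLLOW(S) = {$, b}


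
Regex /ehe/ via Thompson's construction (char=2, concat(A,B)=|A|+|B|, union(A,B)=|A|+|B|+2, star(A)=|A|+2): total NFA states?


Syntax tree has 3 char leaf(s), 0 union(s), 0 star(s)
chars contribute 3×2 = 6; each union adds +2; each star adds +2
Total: 6 + 0 + 0 = 6 states


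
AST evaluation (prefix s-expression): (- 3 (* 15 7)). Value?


Evaluate inner: (* 15 7) = 105
Evaluate root: (- 3 105) = -102
Result: -102


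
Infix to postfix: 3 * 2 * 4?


Left to right (same or higher precedence on left)
Postfix: 3 2 * 4 *


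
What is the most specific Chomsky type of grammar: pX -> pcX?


LHS has context (more than one symbol) and |LHS| ≤ |RHS|
Classification: Type 1 (Context-Sensitive)


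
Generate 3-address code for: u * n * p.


Break into single-operator statements:
t1 = u * n
t2 = t1 * p


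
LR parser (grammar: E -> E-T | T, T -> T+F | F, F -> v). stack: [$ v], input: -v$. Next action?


'v' on top is the handle for F -> v
Action: reduce (F -> v)


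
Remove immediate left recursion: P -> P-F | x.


Left-recursive alternatives: P-F; non-recursive: x
Introduce P': P -> xP', P' -> -FP' | ε


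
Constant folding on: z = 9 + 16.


9 + 16 = 25 at compile time
Optimized: z = 25


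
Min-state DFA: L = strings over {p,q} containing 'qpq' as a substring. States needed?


KMP-style automaton: 3 progress states + 1 absorbing accept = 4
Minimal DFA: 4 states


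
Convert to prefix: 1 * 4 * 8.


left-to-right (same/higher precedence on left): tree is (* (* 1 4) 8)
Prefix: * * 1 4 8


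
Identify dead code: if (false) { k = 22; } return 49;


condition is constant false, so the whole block is unreachable
Dead: 'if (false) { k = 22; }'


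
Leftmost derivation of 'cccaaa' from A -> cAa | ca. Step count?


Derivation: A => cAa => ccAaa => cccaaa
Steps: 3


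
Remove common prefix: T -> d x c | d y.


Common prefix: 'd'
Factored: T -> d T', T' -> x c | y


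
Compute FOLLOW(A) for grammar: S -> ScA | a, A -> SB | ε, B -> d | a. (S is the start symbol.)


$ ∈ FOLLOW(S). For each A -> αBβ: add FIRST(β)\{ε} to FOLLOW(B); if β nullable, add FOLLOW(A).
FOLLOW(A) = {$, a, c, d}


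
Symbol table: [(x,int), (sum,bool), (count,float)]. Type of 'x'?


Lookup 'x' → type int


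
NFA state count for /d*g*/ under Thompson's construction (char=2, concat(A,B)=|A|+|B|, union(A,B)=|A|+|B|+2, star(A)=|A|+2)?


Syntax tree has 2 char leaf(s), 0 union(s), 2 star(s)
chars contribute 2×2 = 4; each union adds +2; each star adds +2
Total: 4 + 0 + 4 = 8 states


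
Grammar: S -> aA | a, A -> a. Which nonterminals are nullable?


A nonterminal is nullable iff some alternative derives ε (directly, or every symbol in it is nullable)
Nullable: {}


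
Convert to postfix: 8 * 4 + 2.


Left to right (same or higher precedence on left)
Postfix: 8 4 * 2 +


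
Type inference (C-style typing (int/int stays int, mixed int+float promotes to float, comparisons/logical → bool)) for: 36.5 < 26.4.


Operand types: float < float
Rule: comparison yields bool
Result type: bool


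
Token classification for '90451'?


Pattern: digits only
Type: INTEGER_LITERAL


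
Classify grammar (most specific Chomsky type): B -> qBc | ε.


Single nonterminal LHS, but q^n c^n is not regular
Classification: Type 2 (Context-Free)
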